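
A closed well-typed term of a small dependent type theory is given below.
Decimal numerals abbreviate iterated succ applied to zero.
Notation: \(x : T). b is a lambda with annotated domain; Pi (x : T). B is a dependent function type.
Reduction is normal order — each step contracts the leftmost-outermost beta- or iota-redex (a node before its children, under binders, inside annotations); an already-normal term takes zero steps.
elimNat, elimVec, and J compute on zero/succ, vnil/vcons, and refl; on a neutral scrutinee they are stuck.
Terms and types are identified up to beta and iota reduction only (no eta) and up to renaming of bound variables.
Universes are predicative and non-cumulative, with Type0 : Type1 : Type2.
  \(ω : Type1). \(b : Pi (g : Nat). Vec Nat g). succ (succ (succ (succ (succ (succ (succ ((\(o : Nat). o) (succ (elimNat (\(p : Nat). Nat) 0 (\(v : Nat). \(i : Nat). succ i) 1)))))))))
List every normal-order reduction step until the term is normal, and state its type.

normal-order reduction:
  \(ω : Type1). \(b : Pi (g : Nat). Vec Nat g). succ (succ (succ (succ (succ (succ (succ ((\(o : Nat). o) (succ (elimNat (\(p : Nat). Nat) 0 (\(v : Nat). \(i : Nat). succ i) 1)))))))))
  ~> \(ω : Type1). \(b : Pi (g : Nat). Vec Nat g). succ (succ (succ (succ (succ (succ (succ (succ (elimNat (\(o : Nat). Nat) 0 (\(p : Nat). \(v : Nat). succ v) 1))))))))
  ~> \(ω : Type1). \(b : Pi (g : Nat). Vec Nat g). succ (succ (succ (succ (succ (succ (succ (succ ((\(o : Nat). \(p : Nat). succ p) 0 (elimNat (\(v : Nat). Nat) 0 (\(i : Nat). \(d : Nat). succ d) 0)))))))))
  ~> \(ω : Type1). \(b : Pi (g : Nat). Vec Nat g). succ (succ (succ (succ (succ (succ (succ (succ ((\(o : Nat). succ o) (elimNat (\(p : Nat). Nat) 0 (\(v : Nat). \(i : Nat). succ i) 0)))))))))
  ~> \(ω : Type1). \(b : Pi (g : Nat). Vec Nat g). succ (succ (succ (succ (succ (succ (succ (succ (succ (elimNat (\(o : Nat). Nat) 0 (\(p : Nat). \(v : Nat). succ v) 0)))))))))
  ~> \(ω : Type1). \(b : Pi (g : Nat). Vec Nat g). 9
inferred type:
  Pi (ω : Type1). Pi (b : Pi (g : Nat). Vec Nat g). Nat


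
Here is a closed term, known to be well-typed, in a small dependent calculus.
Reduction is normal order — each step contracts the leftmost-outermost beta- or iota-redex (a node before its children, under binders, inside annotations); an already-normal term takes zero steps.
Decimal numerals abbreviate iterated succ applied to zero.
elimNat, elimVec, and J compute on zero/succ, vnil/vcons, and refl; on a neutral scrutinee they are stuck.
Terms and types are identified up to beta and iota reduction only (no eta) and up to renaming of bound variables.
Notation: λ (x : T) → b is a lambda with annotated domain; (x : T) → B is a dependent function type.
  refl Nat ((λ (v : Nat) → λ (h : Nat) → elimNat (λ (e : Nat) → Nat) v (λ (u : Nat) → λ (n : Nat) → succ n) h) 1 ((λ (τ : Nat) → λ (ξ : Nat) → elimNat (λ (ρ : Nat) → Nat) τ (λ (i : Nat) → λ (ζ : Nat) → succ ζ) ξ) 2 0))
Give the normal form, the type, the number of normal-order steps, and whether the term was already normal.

normal form:
  refl Nat 3
type:
  Eq Nat 3 3
normal-order step count: 12
started in normal form: no
first redex: a beta-redex


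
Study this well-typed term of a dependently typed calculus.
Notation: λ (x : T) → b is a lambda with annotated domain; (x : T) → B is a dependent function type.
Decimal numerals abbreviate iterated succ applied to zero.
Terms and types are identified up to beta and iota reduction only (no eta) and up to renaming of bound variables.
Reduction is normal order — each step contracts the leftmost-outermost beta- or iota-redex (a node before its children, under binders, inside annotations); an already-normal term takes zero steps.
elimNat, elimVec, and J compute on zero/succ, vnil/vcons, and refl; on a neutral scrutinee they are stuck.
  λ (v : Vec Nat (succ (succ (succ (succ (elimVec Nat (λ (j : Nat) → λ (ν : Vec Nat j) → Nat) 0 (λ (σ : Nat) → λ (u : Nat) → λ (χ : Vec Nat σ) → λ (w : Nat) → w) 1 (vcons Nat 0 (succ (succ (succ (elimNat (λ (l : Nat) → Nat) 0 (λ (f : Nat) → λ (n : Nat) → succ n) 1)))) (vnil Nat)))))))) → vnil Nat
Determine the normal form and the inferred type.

resulting normal form:
  λ (v : Vec Nat 4) → vnil Nat
type:
  (v : Vec Nat 4) → Vec Nat 0
observation: 6 normal-order steps normalize the term, beginning with an elimVec iota-redex.


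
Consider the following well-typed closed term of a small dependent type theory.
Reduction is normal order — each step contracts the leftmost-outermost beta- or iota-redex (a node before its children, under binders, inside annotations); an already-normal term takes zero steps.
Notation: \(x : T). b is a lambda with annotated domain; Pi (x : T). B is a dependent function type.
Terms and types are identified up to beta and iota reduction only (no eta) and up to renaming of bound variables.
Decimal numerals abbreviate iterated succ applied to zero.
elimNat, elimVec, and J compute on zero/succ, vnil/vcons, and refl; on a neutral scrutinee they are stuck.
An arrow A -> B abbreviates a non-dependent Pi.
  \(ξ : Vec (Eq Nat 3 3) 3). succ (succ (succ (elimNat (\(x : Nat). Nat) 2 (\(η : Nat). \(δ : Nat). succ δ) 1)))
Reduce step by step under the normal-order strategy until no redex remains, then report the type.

normal-order reduction:
  \(ξ : Vec (Eq Nat 3 3) 3). succ (succ (succ (elimNat (\(x : Nat). Nat) 2 (\(η : Nat). \(δ : Nat). succ δ) 1)))
  ~> \(ξ : Vec (Eq Nat 3 3) 3). succ (succ (succ ((\(x : Nat). \(η : Nat). succ η) 0 (elimNat (\(δ : Nat). Nat) 2 (\(t : Nat). \(w : Nat). succ w) 0))))
  ~> \(ξ : Vec (Eq Nat 3 3) 3). succ (succ (succ ((\(x : Nat). succ x) (elimNat (\(η : Nat). Nat) 2 (\(δ : Nat). \(t : Nat). succ t) 0))))
  ~> \(ξ : Vec (Eq Nat 3 3) 3). succ (succ (succ (succ (elimNat (\(x : Nat). Nat) 2 (\(η : Nat). \(δ : Nat). succ δ) 0))))
  ~> \(ξ : Vec (Eq Nat 3 3) 3). 6
inferred type:
  Vec (Eq Nat 3 3) 3 -> Nat


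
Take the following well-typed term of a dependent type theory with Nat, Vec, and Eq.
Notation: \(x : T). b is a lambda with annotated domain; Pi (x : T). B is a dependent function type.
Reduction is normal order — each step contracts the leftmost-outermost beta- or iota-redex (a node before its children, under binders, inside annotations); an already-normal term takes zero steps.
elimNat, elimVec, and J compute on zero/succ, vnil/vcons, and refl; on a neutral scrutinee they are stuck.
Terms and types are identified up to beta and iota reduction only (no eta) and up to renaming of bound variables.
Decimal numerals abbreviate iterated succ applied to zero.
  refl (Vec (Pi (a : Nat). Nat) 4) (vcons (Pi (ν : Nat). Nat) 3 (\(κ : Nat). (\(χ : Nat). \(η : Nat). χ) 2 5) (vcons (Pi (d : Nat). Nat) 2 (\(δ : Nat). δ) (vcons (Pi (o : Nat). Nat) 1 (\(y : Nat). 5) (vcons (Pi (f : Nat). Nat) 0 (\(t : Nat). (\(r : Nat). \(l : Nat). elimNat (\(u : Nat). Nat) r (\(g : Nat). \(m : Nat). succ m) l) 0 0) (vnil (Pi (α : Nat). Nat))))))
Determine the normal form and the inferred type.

normal form:
  refl (Vec (Pi (a : Nat). Nat) 4) (vcons (Pi (ν : Nat). Nat) 3 (\(κ : Nat). 2) (vcons (Pi (χ : Nat). Nat) 2 (\(η : Nat). η) (vcons (Pi (d : Nat). Nat) 1 (\(δ : Nat). 5) (vcons (Pi (o : Nat). Nat) 0 (\(y : Nat). 0) (vnil (Pi (f : Nat). Nat))))))
type:
  Eq (Vec (Pi (a : Nat). Nat) 4) (vcons (Pi (ν : Nat). Nat) 3 (\(κ : Nat). 2) (vcons (Pi (χ : Nat). Nat) 2 (\(η : Nat). η) (vcons (Pi (d : Nat). Nat) 1 (\(δ : Nat). 5) (vcons (Pi (o : Nat). Nat) 0 (\(y : Nat). 0) (vnil (Pi (f : Nat). Nat)))))) (vcons (Pi (t : Nat). Nat) 3 (\(r : Nat). 2) (vcons (Pi (l : Nat). Nat) 2 (\(u : Nat). u) (vcons (Pi (g : Nat). Nat) 1 (\(m : Nat). 5) (vcons (Pi (α : Nat). Nat) 0 (\(j : Nat). 0) (vnil (Pi (c : Nat). Nat))))))


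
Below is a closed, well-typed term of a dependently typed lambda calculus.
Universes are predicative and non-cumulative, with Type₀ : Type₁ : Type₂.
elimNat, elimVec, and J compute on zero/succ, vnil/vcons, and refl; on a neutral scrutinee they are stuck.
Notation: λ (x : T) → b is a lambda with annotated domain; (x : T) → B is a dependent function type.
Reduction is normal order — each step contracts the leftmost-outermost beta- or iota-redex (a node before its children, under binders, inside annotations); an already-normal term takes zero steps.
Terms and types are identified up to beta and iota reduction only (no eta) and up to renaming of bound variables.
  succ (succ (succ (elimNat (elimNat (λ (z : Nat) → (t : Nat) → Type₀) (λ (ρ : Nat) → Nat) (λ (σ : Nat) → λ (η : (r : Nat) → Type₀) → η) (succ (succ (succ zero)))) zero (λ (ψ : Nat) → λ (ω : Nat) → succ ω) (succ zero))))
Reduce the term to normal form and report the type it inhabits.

resulting normal form:
  succ (succ (succ (succ zero)))
inferred type:
  Nat
observation: the term reaches its normal form after 4 normal-order steps.


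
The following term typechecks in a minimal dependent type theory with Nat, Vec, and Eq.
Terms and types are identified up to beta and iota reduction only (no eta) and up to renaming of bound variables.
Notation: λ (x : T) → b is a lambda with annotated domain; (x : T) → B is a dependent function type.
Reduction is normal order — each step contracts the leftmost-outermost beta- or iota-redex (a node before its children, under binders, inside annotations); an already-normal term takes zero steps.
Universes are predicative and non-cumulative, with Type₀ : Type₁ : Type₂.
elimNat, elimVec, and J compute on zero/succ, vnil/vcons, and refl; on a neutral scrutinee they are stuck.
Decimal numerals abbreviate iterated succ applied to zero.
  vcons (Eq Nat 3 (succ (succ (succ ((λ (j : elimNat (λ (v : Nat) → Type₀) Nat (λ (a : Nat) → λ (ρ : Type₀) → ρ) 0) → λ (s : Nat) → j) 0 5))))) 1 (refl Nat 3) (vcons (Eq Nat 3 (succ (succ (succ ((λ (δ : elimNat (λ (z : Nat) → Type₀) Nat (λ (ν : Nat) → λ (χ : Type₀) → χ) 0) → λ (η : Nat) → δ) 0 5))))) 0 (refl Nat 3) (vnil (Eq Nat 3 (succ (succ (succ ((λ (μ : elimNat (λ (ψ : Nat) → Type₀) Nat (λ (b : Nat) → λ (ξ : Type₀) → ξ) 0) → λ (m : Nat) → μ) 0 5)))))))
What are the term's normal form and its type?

normal form:
  vcons (Eq Nat 3 3) 1 (refl Nat 3) (vcons (Eq Nat 3 3) 0 (refl Nat 3) (vnil (Eq Nat 3 3)))
the term's type:
  Vec (Eq Nat 3 3) 2
observation: 6 normal-order steps normalize the term, beginning with a beta-redex.


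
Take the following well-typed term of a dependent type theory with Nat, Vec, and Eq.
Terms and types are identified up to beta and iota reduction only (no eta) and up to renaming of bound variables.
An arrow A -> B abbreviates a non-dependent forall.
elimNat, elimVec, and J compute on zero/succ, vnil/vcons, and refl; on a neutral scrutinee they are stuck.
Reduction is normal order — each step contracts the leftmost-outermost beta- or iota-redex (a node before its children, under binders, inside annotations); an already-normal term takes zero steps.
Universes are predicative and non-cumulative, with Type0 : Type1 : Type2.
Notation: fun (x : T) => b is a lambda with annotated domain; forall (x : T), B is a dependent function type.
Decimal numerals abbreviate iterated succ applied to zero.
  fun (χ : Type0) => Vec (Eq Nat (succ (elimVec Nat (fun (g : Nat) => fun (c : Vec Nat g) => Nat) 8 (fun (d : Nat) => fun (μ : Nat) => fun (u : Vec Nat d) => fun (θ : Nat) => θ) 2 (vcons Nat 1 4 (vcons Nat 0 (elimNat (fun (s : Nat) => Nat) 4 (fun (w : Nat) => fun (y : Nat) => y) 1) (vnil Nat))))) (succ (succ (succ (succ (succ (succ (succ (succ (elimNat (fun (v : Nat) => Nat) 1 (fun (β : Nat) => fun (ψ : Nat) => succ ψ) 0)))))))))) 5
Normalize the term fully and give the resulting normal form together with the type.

reduced normal form:
  fun (χ : Type0) => Vec (Eq Nat 9 9) 5
type:
  Type0 -> Type0


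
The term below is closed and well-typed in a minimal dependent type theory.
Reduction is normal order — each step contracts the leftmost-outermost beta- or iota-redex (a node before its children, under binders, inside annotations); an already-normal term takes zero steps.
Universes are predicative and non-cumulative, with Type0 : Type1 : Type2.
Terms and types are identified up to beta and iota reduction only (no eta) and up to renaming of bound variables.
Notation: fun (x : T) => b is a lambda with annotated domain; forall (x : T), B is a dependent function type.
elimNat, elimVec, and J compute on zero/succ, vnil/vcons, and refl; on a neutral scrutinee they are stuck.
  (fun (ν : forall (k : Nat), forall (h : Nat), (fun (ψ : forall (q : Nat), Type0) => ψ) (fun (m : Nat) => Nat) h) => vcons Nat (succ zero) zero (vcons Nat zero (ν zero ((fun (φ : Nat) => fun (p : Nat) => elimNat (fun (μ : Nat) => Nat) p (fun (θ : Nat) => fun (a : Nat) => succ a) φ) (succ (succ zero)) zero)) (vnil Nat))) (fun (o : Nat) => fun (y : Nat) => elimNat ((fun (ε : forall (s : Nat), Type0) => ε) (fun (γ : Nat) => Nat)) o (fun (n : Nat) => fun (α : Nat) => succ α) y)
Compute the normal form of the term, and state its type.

reduced normal form:
  vcons Nat (succ zero) zero (vcons Nat zero (succ (succ zero)) (vnil Nat))
type:
  Vec Nat (succ (succ zero))


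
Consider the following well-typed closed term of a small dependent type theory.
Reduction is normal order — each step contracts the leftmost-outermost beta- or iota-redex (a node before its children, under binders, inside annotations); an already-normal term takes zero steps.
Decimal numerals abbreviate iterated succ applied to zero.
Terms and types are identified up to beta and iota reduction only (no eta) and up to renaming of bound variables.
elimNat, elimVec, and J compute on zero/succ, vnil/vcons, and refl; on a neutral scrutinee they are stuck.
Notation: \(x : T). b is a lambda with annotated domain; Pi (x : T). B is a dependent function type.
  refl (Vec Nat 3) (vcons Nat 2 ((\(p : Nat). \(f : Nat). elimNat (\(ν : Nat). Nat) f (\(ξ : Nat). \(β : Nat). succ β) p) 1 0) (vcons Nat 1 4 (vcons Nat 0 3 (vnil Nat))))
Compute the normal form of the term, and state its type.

reduced normal form:
  refl (Vec Nat 3) (vcons Nat 2 1 (vcons Nat 1 4 (vcons Nat 0 3 (vnil Nat))))
the term's type:
  Eq (Vec Nat 3) (vcons Nat 2 1 (vcons Nat 1 4 (vcons Nat 0 3 (vnil Nat)))) (vcons Nat 2 1 (vcons Nat 1 4 (vcons Nat 0 3 (vnil Nat))))


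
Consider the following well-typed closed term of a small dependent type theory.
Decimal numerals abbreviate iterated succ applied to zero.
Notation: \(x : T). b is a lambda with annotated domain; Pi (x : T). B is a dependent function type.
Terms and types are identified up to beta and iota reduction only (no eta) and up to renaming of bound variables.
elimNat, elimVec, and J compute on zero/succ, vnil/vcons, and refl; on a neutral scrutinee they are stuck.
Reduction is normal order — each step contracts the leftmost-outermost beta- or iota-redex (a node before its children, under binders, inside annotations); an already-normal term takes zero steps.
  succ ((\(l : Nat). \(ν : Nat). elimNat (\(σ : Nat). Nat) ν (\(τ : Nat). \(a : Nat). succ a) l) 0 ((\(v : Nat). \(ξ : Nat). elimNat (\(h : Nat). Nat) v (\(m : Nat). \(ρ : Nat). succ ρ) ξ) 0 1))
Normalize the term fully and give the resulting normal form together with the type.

resulting normal form:
  2
the term's type:
  Nat
observation: normalization takes exactly 9 steps under the normal-order strategy.


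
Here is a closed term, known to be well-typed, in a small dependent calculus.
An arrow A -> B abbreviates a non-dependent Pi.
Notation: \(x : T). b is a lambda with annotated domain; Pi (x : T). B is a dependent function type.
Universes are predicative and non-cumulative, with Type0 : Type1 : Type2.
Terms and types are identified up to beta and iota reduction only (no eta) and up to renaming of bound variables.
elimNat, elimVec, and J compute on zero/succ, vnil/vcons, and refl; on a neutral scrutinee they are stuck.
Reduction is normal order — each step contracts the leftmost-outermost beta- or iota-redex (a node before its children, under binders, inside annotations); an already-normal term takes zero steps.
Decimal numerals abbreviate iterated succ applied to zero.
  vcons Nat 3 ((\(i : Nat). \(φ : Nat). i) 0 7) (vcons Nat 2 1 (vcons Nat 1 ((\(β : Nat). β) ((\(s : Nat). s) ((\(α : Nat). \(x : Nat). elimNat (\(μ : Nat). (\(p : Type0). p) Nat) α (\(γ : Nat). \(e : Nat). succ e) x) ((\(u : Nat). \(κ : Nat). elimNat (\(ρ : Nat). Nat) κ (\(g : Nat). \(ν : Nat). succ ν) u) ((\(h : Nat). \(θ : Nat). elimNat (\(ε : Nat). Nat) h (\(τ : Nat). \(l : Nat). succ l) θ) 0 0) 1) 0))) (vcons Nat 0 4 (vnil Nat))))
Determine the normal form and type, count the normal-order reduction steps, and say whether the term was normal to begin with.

reduced normal form:
  vcons Nat 3 0 (vcons Nat 2 1 (vcons Nat 1 1 (vcons Nat 0 4 (vnil Nat))))
inferred type:
  Vec Nat 4
steps to reach normal form (normal order): 13
started in normal form: no
first contracted redex: a beta-redex


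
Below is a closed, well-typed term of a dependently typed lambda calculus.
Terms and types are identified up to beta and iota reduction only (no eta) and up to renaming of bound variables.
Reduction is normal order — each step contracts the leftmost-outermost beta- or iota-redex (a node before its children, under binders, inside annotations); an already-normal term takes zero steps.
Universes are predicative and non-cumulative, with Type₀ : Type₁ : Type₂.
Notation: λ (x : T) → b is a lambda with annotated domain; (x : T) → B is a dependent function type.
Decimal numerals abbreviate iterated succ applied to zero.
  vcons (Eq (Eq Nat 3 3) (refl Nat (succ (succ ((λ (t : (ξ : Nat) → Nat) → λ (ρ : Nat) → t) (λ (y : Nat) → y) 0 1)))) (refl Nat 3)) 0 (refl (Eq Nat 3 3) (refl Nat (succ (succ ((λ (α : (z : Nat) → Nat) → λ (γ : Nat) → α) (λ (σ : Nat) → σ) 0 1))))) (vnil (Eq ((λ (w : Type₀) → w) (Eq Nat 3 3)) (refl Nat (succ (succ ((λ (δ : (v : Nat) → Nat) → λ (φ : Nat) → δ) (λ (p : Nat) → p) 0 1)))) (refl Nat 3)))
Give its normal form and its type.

resulting normal form:
  vcons (Eq (Eq Nat 3 3) (refl Nat 3) (refl Nat 3)) 0 (refl (Eq Nat 3 3) (refl Nat 3)) (vnil (Eq (Eq Nat 3 3) (refl Nat 3) (refl Nat 3)))
inferred type:
  Vec (Eq (Eq Nat 3 3) (refl Nat 3) (refl Nat 3)) 1
observation: the first redex contracted is a beta-redex; the normal form is reached in 10 normal-order steps.


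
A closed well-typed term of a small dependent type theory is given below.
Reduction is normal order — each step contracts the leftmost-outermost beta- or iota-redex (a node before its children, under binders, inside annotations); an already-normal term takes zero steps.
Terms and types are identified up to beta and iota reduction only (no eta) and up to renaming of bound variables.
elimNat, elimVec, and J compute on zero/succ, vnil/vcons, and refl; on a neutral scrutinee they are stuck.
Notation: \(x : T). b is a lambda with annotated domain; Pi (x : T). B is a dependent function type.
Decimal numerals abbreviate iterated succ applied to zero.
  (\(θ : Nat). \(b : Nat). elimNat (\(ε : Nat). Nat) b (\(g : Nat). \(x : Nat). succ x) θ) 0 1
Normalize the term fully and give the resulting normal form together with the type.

reduced normal form:
  1
type:
  Nat
observation: 3 normal-order steps separate the term from its normal form.


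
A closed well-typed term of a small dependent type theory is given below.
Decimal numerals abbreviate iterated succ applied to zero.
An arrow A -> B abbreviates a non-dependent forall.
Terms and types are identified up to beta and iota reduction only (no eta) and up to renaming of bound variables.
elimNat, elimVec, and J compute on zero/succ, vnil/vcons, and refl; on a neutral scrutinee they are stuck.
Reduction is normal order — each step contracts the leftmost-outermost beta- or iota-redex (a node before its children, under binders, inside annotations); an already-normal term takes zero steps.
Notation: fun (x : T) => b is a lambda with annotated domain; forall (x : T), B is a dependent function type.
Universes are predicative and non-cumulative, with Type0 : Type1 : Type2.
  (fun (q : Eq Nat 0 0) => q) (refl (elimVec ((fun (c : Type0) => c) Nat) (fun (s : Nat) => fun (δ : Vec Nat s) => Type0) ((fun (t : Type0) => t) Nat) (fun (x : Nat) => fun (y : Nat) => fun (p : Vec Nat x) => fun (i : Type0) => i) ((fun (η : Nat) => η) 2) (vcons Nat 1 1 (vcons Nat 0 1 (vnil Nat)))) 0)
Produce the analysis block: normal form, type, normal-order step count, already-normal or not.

resulting normal form:
  refl Nat 0
type:
  Eq Nat 0 0
steps to reach normal form (normal order): 13
already normal: no
first contracted redex: a beta-redex


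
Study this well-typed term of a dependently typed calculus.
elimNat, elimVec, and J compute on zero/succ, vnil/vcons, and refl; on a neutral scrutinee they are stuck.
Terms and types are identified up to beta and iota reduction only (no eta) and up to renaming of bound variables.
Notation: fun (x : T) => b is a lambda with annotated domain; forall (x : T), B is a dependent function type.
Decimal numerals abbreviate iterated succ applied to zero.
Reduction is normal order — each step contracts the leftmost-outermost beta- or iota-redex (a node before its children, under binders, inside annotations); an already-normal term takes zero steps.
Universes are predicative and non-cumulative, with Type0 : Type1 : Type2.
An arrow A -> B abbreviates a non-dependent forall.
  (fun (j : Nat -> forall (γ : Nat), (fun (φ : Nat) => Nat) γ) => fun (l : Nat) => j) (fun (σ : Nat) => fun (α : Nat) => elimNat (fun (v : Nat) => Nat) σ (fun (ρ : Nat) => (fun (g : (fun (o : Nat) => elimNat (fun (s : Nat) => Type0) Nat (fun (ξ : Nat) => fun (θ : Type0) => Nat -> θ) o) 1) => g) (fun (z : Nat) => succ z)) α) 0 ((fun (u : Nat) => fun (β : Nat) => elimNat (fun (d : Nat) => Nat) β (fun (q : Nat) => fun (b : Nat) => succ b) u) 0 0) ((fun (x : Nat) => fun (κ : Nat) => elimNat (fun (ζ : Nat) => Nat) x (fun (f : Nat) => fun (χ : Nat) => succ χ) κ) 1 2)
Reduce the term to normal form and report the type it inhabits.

normal form:
  3
type:
  Nat


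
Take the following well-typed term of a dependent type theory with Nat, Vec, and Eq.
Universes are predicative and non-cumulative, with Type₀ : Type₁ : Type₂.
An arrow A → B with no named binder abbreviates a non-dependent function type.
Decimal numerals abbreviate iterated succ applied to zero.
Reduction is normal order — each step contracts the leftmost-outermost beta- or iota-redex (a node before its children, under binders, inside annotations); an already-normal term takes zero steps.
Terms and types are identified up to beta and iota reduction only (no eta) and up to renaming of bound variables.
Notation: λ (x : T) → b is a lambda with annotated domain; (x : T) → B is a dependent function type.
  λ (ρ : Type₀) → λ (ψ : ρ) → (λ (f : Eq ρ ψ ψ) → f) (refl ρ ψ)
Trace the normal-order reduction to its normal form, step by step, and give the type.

normal-order reduction:
  λ (ρ : Type₀) → λ (ψ : ρ) → (λ (f : Eq ρ ψ ψ) → f) (refl ρ ψ)
  ~> λ (ρ : Type₀) → λ (ψ : ρ) → refl ρ ψ
type:
  (ρ : Type₀) → (ψ : ρ) → Eq ρ ψ ψ


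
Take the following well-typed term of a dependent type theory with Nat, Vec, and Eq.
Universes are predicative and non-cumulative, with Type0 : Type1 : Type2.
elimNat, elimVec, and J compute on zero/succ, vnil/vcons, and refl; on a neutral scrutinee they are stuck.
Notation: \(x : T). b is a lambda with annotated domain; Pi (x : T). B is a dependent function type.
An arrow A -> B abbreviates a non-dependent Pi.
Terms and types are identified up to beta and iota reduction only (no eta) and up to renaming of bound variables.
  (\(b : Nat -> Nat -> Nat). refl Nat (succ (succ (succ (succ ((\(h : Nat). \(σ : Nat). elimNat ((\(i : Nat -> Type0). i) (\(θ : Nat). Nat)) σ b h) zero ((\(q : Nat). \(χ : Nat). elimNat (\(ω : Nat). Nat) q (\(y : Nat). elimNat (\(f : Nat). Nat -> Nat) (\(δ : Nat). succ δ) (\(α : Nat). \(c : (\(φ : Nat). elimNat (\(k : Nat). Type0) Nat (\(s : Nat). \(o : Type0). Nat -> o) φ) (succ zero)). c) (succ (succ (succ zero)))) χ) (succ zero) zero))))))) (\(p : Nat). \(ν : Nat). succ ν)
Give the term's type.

type:
  Eq Nat (succ (succ (succ (succ (succ zero))))) (succ (succ (succ (succ (succ zero)))))


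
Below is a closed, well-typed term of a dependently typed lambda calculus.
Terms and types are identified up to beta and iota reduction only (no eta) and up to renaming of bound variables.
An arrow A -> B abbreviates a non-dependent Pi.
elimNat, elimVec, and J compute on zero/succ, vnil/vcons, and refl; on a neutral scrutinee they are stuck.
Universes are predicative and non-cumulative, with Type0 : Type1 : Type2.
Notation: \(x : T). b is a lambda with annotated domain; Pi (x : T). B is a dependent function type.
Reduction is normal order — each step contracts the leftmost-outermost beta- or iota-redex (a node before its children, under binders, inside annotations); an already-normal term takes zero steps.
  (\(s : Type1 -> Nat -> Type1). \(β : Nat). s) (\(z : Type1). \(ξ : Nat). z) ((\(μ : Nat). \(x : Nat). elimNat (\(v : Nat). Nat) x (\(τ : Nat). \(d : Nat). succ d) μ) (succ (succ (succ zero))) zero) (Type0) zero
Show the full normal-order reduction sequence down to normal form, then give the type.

normal-order reduction sequence:
  (\(s : Type1 -> Nat -> Type1). \(β : Nat). s) (\(z : Type1). \(ξ : Nat). z) ((\(μ : Nat). \(x : Nat). elimNat (\(v : Nat). Nat) x (\(τ : Nat). \(d : Nat). succ d) μ) (succ (succ (succ zero))) zero) (Type0) zero
  ~> (\(s : Nat). \(β : Type1). \(z : Nat). β) ((\(ξ : Nat). \(μ : Nat). elimNat (\(x : Nat). Nat) μ (\(v : Nat). \(τ : Nat). succ τ) ξ) (succ (succ (succ zero))) zero) (Type0) zero
  ~> (\(s : Type1). \(β : Nat). s) (Type0) zero
  ~> (\(s : Nat). Type0) zero
  ~> Type0
inferred type:
  Type1


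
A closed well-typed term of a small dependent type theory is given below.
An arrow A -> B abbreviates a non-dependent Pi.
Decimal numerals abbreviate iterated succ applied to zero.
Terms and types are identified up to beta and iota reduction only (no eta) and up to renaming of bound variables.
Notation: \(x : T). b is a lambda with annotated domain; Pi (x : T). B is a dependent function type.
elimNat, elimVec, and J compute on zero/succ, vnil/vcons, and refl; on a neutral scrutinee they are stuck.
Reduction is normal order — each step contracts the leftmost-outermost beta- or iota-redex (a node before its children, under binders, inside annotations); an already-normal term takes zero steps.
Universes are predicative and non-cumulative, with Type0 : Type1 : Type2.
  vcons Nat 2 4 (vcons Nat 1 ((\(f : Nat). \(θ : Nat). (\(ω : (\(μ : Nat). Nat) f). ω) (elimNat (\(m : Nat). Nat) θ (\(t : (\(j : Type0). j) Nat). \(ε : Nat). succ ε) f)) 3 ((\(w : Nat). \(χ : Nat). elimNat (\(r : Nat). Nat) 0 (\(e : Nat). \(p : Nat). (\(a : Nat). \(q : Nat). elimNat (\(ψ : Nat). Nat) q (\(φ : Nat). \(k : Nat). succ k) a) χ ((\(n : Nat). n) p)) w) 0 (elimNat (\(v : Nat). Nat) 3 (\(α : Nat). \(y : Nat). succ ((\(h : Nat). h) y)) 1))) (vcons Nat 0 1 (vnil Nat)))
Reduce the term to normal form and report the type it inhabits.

normal form:
  vcons Nat 2 4 (vcons Nat 1 3 (vcons Nat 0 1 (vnil Nat)))
type:
  Vec Nat 3


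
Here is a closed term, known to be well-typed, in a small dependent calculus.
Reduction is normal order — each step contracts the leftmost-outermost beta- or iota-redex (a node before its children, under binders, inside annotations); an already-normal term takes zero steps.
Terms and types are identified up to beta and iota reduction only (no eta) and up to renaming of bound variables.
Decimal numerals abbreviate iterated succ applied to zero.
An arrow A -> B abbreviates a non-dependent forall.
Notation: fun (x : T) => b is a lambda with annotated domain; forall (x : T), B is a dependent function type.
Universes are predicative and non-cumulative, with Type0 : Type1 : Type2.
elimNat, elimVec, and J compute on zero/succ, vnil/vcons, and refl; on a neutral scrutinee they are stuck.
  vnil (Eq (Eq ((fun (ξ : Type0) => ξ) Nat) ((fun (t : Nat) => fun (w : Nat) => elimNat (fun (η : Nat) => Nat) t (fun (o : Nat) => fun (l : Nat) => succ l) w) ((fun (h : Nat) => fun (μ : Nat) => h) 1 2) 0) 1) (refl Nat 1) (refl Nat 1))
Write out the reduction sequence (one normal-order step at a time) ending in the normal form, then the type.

reduction (normal order):
  vnil (Eq (Eq ((fun (ξ : Type0) => ξ) Nat) ((fun (t : Nat) => fun (w : Nat) => elimNat (fun (η : Nat) => Nat) t (fun (o : Nat) => fun (l : Nat) => succ l) w) ((fun (h : Nat) => fun (μ : Nat) => h) 1 2) 0) 1) (refl Nat 1) (refl Nat 1))
  ~> vnil (Eq (Eq Nat ((fun (ξ : Nat) => fun (t : Nat) => elimNat (fun (w : Nat) => Nat) ξ (fun (η : Nat) => fun (o : Nat) => succ o) t) ((fun (l : Nat) => fun (h : Nat) => l) 1 2) 0) 1) (refl Nat 1) (refl Nat 1))
  ~> vnil (Eq (Eq Nat ((fun (ξ : Nat) => elimNat (fun (t : Nat) => Nat) ((fun (w : Nat) => fun (η : Nat) => w) 1 2) (fun (o : Nat) => fun (l : Nat) => succ l) ξ) 0) 1) (refl Nat 1) (refl Nat 1))
  ~> vnil (Eq (Eq Nat (elimNat (fun (ξ : Nat) => Nat) ((fun (t : Nat) => fun (w : Nat) => t) 1 2) (fun (η : Nat) => fun (o : Nat) => succ o) 0) 1) (refl Nat 1) (refl Nat 1))
  ~> vnil (Eq (Eq Nat ((fun (ξ : Nat) => fun (t : Nat) => ξ) 1 2) 1) (refl Nat 1) (refl Nat 1))
  ~> vnil (Eq (Eq Nat ((fun (ξ : Nat) => 1) 2) 1) (refl Nat 1) (refl Nat 1))
  ~> vnil (Eq (Eq Nat 1 1) (refl Nat 1) (refl Nat 1))
the term's type:
  Vec (Eq (Eq Nat 1 1) (refl Nat 1) (refl Nat 1)) 0


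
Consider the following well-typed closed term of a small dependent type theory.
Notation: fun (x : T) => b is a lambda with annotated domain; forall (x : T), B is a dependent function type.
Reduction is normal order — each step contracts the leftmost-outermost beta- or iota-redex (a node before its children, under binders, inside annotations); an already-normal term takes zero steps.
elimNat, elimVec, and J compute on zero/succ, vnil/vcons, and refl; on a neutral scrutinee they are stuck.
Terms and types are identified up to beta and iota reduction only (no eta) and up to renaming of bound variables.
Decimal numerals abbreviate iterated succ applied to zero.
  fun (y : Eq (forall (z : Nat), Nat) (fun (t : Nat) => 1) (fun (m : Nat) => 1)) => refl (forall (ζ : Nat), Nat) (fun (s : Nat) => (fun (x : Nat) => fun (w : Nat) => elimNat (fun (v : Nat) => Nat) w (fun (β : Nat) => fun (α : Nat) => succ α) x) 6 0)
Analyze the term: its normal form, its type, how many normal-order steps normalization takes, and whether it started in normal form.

reduced normal form:
  fun (y : Eq (forall (z : Nat), Nat) (fun (t : Nat) => 1) (fun (m : Nat) => 1)) => refl (forall (ζ : Nat), Nat) (fun (s : Nat) => 6)
the term's type:
  forall (y : Eq (forall (z : Nat), Nat) (fun (t : Nat) => 1) (fun (m : Nat) => 1)), Eq (forall (ζ : Nat), Nat) (fun (s : Nat) => 6) (fun (x : Nat) => 6)
reduction steps (normal order): 21
term was already normal: no
first contracted redex: a beta-redex


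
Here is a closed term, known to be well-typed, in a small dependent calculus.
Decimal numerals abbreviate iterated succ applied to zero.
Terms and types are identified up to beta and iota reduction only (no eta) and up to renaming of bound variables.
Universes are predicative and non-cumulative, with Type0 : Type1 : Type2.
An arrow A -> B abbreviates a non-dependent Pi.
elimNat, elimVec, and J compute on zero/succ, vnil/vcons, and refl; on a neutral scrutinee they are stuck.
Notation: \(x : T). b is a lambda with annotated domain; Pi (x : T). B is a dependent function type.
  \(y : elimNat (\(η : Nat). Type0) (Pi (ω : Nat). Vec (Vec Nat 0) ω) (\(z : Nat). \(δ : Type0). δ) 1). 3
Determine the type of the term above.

inferred type:
  (Pi (y : Nat). Vec (Vec Nat 0) y) -> Nat


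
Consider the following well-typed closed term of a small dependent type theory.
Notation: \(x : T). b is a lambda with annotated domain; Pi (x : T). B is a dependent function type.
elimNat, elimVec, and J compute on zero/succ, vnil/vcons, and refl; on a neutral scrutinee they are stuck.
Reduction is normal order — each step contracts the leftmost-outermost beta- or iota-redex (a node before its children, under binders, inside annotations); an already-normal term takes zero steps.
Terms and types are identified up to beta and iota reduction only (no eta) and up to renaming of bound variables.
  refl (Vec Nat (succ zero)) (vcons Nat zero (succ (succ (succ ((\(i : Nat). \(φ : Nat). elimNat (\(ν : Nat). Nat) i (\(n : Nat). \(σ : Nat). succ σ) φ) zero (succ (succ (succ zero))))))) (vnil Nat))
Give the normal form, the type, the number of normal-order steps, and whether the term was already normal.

normal form:
  refl (Vec Nat (succ zero)) (vcons Nat zero (succ (succ (succ (succ (succ (succ zero)))))) (vnil Nat))
the term's type:
  Eq (Vec Nat (succ zero)) (vcons Nat zero (succ (succ (succ (succ (succ (succ zero)))))) (vnil Nat)) (vcons Nat zero (succ (succ (succ (succ (succ (succ zero)))))) (vnil Nat))
steps to reach normal form (normal order): 12
term was already normal: no
first redex: a beta-redex


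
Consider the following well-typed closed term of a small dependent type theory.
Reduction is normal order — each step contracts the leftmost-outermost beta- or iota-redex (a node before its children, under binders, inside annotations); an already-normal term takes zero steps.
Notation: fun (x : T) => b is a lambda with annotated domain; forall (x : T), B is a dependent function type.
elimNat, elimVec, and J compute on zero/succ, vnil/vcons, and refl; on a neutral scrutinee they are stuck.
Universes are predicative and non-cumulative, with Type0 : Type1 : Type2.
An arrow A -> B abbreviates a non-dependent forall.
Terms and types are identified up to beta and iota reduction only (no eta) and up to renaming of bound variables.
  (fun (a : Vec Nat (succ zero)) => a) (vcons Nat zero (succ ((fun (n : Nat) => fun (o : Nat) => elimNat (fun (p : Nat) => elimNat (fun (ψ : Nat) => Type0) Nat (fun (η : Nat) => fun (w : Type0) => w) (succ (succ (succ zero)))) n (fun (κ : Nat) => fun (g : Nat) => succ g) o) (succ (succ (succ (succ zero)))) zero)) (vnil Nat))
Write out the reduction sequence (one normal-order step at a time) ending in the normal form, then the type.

reduction (normal order):
  (fun (a : Vec Nat (succ zero)) => a) (vcons Nat zero (succ ((fun (n : Nat) => fun (o : Nat) => elimNat (fun (p : Nat) => elimNat (fun (ψ : Nat) => Type0) Nat (fun (η : Nat) => fun (w : Type0) => w) (succ (succ (succ zero)))) n (fun (κ : Nat) => fun (g : Nat) => succ g) o) (succ (succ (succ (succ zero)))) zero)) (vnil Nat))
  ~> vcons Nat zero (succ ((fun (a : Nat) => fun (n : Nat) => elimNat (fun (o : Nat) => elimNat (fun (p : Nat) => Type0) Nat (fun (ψ : Nat) => fun (η : Type0) => η) (succ (succ (succ zero)))) a (fun (w : Nat) => fun (κ : Nat) => succ κ) n) (succ (succ (succ (succ zero)))) zero)) (vnil Nat)
  ~> vcons Nat zero (succ ((fun (a : Nat) => elimNat (fun (n : Nat) => elimNat (fun (o : Nat) => Type0) Nat (fun (p : Nat) => fun (ψ : Type0) => ψ) (succ (succ (succ zero)))) (succ (succ (succ (succ zero)))) (fun (η : Nat) => fun (w : Nat) => succ w) a) zero)) (vnil Nat)
  ~> vcons Nat zero (succ (elimNat (fun (a : Nat) => elimNat (fun (n : Nat) => Type0) Nat (fun (o : Nat) => fun (p : Type0) => p) (succ (succ (succ zero)))) (succ (succ (succ (succ zero)))) (fun (ψ : Nat) => fun (η : Nat) => succ η) zero)) (vnil Nat)
  ~> vcons Nat zero (succ (succ (succ (succ (succ zero))))) (vnil Nat)
type:
  Vec Nat (succ zero)


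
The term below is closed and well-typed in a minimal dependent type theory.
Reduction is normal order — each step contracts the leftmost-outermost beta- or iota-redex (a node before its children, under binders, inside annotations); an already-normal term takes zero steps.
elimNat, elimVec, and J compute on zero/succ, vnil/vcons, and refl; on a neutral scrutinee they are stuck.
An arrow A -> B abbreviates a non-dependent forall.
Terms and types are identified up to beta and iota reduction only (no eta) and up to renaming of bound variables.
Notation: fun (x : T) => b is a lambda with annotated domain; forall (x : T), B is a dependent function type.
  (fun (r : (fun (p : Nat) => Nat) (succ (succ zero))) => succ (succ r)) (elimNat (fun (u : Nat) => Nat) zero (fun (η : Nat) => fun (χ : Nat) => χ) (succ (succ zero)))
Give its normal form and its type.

resulting normal form:
  succ (succ zero)
type:
  Nat
observation: the term reaches its normal form after 8 normal-order steps.


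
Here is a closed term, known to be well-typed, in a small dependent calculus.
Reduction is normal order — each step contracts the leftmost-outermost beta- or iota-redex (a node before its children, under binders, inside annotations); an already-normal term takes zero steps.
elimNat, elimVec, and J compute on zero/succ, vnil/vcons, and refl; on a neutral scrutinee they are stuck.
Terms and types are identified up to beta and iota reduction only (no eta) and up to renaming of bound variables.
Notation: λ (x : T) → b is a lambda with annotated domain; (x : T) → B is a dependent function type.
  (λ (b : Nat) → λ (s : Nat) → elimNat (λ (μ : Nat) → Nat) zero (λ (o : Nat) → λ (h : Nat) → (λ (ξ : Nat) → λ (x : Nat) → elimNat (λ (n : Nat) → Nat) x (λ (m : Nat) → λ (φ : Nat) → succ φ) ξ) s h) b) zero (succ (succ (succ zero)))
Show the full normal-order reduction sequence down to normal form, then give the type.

reduction (normal order):
  (λ (b : Nat) → λ (s : Nat) → elimNat (λ (μ : Nat) → Nat) zero (λ (o : Nat) → λ (h : Nat) → (λ (ξ : Nat) → λ (x : Nat) → elimNat (λ (n : Nat) → Nat) x (λ (m : Nat) → λ (φ : Nat) → succ φ) ξ) s h) b) zero (succ (succ (succ zero)))
  ~> (λ (b : Nat) → elimNat (λ (s : Nat) → Nat) zero (λ (μ : Nat) → λ (o : Nat) → (λ (h : Nat) → λ (ξ : Nat) → elimNat (λ (x : Nat) → Nat) ξ (λ (n : Nat) → λ (m : Nat) → succ m) h) b o) zero) (succ (succ (succ zero)))
  ~> elimNat (λ (b : Nat) → Nat) zero (λ (s : Nat) → λ (μ : Nat) → (λ (o : Nat) → λ (h : Nat) → elimNat (λ (ξ : Nat) → Nat) h (λ (x : Nat) → λ (n : Nat) → succ n) o) (succ (succ (succ zero))) μ) zero
  ~> zero
type:
  Nat


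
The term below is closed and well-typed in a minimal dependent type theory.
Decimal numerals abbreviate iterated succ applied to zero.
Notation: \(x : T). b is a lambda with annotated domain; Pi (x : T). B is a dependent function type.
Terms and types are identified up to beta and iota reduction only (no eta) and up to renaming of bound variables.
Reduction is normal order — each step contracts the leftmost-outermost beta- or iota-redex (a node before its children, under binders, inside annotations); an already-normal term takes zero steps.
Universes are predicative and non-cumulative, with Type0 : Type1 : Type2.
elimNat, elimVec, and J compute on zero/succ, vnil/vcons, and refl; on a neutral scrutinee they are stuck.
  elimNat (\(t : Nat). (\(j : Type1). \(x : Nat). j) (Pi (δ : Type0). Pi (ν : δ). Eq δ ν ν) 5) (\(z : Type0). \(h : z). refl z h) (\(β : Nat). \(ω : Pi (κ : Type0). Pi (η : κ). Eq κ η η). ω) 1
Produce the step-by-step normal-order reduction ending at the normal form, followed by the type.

normal-order reduction:
  elimNat (\(t : Nat). (\(j : Type1). \(x : Nat). j) (Pi (δ : Type0). Pi (ν : δ). Eq δ ν ν) 5) (\(z : Type0). \(h : z). refl z h) (\(β : Nat). \(ω : Pi (κ : Type0). Pi (η : κ). Eq κ η η). ω) 1
  ~> (\(t : Nat). \(j : Pi (x : Type0). Pi (δ : x). Eq x δ δ). j) 0 (elimNat (\(ν : Nat). (\(z : Type1). \(h : Nat). z) (Pi (β : Type0). Pi (ω : β). Eq β ω ω) 5) (\(κ : Type0). \(η : κ). refl κ η) (\(r : Nat). \(τ : Pi (q : Type0). Pi (e : q). Eq q e e). τ) 0)
  ~> (\(t : Pi (j : Type0). Pi (x : j). Eq j x x). t) (elimNat (\(δ : Nat). (\(ν : Type1). \(z : Nat). ν) (Pi (h : Type0). Pi (β : h). Eq h β β) 5) (\(ω : Type0). \(κ : ω). refl ω κ) (\(η : Nat). \(r : Pi (τ : Type0). Pi (q : τ). Eq τ q q). r) 0)
  ~> elimNat (\(t : Nat). (\(j : Type1). \(x : Nat). j) (Pi (δ : Type0). Pi (ν : δ). Eq δ ν ν) 5) (\(z : Type0). \(h : z). refl z h) (\(β : Nat). \(ω : Pi (κ : Type0). Pi (η : κ). Eq κ η η). ω) 0
  ~> \(t : Type0). \(j : t). refl t j
inferred type:
  Pi (t : Type0). Pi (j : t). Eq t j j
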